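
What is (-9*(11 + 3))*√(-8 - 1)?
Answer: -378*I ≈ -378.0*I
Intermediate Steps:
(-9*(11 + 3))*√(-8 - 1) = (-9*14)*√(-9) = -378*I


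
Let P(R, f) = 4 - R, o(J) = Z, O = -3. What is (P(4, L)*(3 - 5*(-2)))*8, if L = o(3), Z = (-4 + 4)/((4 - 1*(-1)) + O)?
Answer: 0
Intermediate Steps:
Z = 0 (Z = (-4 + 4)/((4 - 1*(-1)) - 3) = 0/((4 + 1) - 3) = 0/(5 - 3) = 0/2 = 0*(½) = 0)
o(J) = 0
L = 0
(P(4, L)*(3 - 5*(-2)))*8 = ((4 - 1*4)*(3 - 5*(-2)))*8 = ((4 - 4)*(3 + 10))*8 = (0*13)*8 = 0*8 = 0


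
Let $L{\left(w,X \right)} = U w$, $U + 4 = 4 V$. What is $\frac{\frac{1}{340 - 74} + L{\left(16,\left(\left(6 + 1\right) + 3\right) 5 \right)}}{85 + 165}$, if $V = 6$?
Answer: $\frac{85121}{66500} \approx 1.28$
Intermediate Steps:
$U = 20$ ($U = -4 + 4 \cdot 6 = -4 + 24 = 20$)
$L{\left(w,X \right)} = 20 w$
$\frac{\frac{1}{340 - 74} + L{\left(16,\left(\left(6 + 1\right) + 3\right) 5 \right)}}{85 + 165} = \frac{\frac{1}{340 - 74} + 20 \cdot 16}{85 + 165} = \frac{\frac{1}{266} + 320}{250} = \left(\frac{1}{266} + 320\right) \frac{1}{250} = \frac{85121}{266} \cdot \frac{1}{250} = \frac{85121}{66500}$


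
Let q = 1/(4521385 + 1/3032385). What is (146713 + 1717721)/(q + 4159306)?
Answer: 25562471610956364084/57026497878866253541 ≈ 0.44826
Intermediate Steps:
q = 3032385/13710580053226 (q = 1/(4521385 + 1/3032385) = 1/(13710580053226/3032385) = 3032385/13710580053226 ≈ 2.2117e-7)
(146713 + 1717721)/(q + 4159306) = (146713 + 1717721)/(3032385/13710580053226 + 4159306) = 1864434/(57026497878866253541/13710580053226) = 1864434*(13710580053226/57026497878866253541) = 25562471610956364084/57026497878866253541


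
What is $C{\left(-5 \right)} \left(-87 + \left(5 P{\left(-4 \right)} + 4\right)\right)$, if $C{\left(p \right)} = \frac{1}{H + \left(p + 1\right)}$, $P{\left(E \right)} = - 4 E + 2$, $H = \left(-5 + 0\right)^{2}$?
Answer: $\frac{1}{3} \approx 0.33333$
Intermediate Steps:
$H = 25$ ($H = \left(-5\right)^{2} = 25$)
$P{\left(E \right)} = 2 - 4 E$
$C{\left(p \right)} = \frac{1}{26 + p}$ ($C{\left(p \right)} = \frac{1}{25 + \left(p + 1\right)} = \frac{1}{25 + \left(1 + p\right)} = \frac{1}{26 + p}$)
$C{\left(-5 \right)} \left(-87 + \left(5 P{\left(-4 \right)} + 4\right)\right) = \frac{-87 + \left(5 \left(2 - -16\right) + 4\right)}{26 - 5} = \frac{-87 + \left(5 \left(2 + 16\right) + 4\right)}{21} = \frac{-87 + \left(5 \cdot 18 + 4\right)}{21} = \frac{-87 + \left(90 + 4\right)}{21} = \frac{-87 + 94}{21} = \frac{1}{21} \cdot 7 = \frac{1}{3}$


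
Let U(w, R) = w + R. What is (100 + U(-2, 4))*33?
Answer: 3366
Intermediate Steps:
U(w, R) = R + w
(100 + U(-2, 4))*33 = (100 + (4 - 2))*33 = (100 + 2)*33 = 102*33 = 3366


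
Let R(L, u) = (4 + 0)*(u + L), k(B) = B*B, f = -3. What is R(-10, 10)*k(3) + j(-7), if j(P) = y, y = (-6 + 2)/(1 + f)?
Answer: 2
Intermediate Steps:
k(B) = B**2
R(L, u) = 4*L + 4*u (R(L, u) = 4*(L + u) = 4*L + 4*u)
y = 2 (y = (-6 + 2)/(1 - 3) = -4/(-2) = -4*(-1/2) = 2)
j(P) = 2
R(-10, 10)*k(3) + j(-7) = (4*(-10) + 4*10)*3**2 + 2 = (-40 + 40)*9 + 2 = 0*9 + 2 = 0 + 2 = 2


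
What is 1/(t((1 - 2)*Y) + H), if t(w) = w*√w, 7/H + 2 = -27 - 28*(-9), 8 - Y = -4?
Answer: 1561/85931761 + 1193496*I*√3/85931761 ≈ 1.8166e-5 + 0.024056*I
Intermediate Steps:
Y = 12 (Y = 8 - 1*(-4) = 8 + 4 = 12)
H = 7/223 (H = 7/(-2 + (-27 - 28*(-9))) = 7/(-2 + (-27 + 252)) = 7/(-2 + 225) = 7/223 ≈ 0.031390)
t(w) = w^(3/2)
1/(t((1 - 2)*Y) + H) = 1/(((1 - 2)*12)^(3/2) + 7/223) = 1/((-1*12)^(3/2) + 7/223) = 1/((-12)^(3/2) + 7/223) = 1/(-24*I*√3 + 7/223) = 1/(7/223 - 24*I*√3)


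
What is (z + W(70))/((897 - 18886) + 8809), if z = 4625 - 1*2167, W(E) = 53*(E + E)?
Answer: -4939/4590 ≈ -1.0760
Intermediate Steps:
W(E) = 106*E (W(E) = 53*(2*E) = 106*E)
z = 2458 (z = 4625 - 2167 = 2458)
(z + W(70))/((897 - 18886) + 8809) = (2458 + 106*70)/((897 - 18886) + 8809) = (2458 + 7420)/(-17989 + 8809) = 9878/(-9180) = 9878*(-1/9180) = -4939/4590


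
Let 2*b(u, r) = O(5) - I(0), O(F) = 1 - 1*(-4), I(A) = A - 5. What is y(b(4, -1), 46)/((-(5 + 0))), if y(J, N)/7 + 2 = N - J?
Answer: -273/5 ≈ -54.600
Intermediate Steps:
I(A) = -5 + A
O(F) = 5 (O(F) = 1 + 4 = 5)
b(u, r) = 5 (b(u, r) = (5 - (-5 + 0))/2 = (5 - 1*(-5))/2 = (5 + 5)/2 = (½)*10 = 5)
y(J, N) = -14 - 7*J + 7*N (y(J, N) = -14 + 7*(N - J) = -14 + (-7*J + 7*N) = -14 - 7*J + 7*N)
y(b(4, -1), 46)/((-(5 + 0))) = (-14 - 7*5 + 7*46)/((-(5 + 0))) = (-14 - 35 + 322)/((-1*5)) = 273/(-5) = -⅕*273 = -273/5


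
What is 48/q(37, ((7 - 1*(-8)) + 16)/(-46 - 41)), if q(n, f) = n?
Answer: 48/37 ≈ 1.2973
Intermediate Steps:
48/q(37, ((7 - 1*(-8)) + 16)/(-46 - 41)) = 48/37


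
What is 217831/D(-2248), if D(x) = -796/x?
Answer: 122421022/199 ≈ 6.1518e+5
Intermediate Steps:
217831/D(-2248) = 217831/((-796/(-2248))) = 217831/((-796*(-1/2248))) = 217831/(199/562) = 217831*(562/199) = 122421022/199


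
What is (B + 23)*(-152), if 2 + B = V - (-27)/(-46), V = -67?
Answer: 162868/23 ≈ 7081.2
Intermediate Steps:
B = -3201/46 (B = -2 + (-67 - (-27)/(-46)) = -2 + (-67 - (-27)*(-1)/46) = -2 + (-67 - 1*27/46) = -2 + (-67 - 27/46) = -2 - 3109/46 = -3201/46 ≈ -69.587)
(B + 23)*(-152) = (-3201/46 + 23)*(-152) = -2143/46*(-152) = 162868/23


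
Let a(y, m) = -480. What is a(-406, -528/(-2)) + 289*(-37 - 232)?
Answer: -78221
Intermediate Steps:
a(-406, -528/(-2)) + 289*(-37 - 232) = -480 + 289*(-37 - 232) = -480 + 289*(-269) = -480 - 77741 = -78221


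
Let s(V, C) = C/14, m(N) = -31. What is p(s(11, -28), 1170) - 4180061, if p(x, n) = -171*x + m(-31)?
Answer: -4179750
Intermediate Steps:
s(V, C) = C/14 (s(V, C) = C*(1/14) = C/14)
p(x, n) = -31 - 171*x (p(x, n) = -171*x - 31 = -31 - 171*x)
p(s(11, -28), 1170) - 4180061 = (-31 - 171*(-28)/14) - 4180061 = (-31 - 171*(-2)) - 4180061 = (-31 + 342) - 4180061 = 311 - 4180061 = -4179750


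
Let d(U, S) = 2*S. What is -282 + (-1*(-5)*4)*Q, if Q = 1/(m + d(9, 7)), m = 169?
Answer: -51586/183 ≈ -281.89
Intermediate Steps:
Q = 1/183 (Q = 1/(169 + 2*7) = 1/(169 + 14) = 1/183 ≈ 0.0054645)
-282 + (-1*(-5)*4)*Q = -282 + (-1*(-5)*4)*(1/183) = -282 + (5*4)*(1/183) = -282 + 20*(1/183) = -282 + 20/183 = -51586/183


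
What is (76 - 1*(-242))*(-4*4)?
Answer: -5088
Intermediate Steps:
(76 - 1*(-242))*(-4*4) = (76 + 242)*(-16) = 318*(-16) = -5088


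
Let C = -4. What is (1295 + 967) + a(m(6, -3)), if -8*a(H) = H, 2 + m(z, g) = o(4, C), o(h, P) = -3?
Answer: 18101/8 ≈ 2262.6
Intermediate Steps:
m(z, g) = -5 (m(z, g) = -2 - 3 = -5)
a(H) = -H/8
(1295 + 967) + a(m(6, -3)) = (1295 + 967) - 1/8*(-5) = 2262 + 5/8 = 18101/8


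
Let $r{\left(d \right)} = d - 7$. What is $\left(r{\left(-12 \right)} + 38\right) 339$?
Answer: $6441$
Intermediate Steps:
$r{\left(d \right)} = -7 + d$
$\left(r{\left(-12 \right)} + 38\right) 339 = \left(\left(-7 - 12\right) + 38\right) 339 = \left(-19 + 38\right) 339 = 19 \cdot 339 = 6441$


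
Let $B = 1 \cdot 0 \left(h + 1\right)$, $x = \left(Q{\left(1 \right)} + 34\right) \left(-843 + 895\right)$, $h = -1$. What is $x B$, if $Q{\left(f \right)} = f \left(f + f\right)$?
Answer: $0$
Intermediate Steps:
$Q{\left(f \right)} = 2 f^{2}$ ($Q{\left(f \right)} = f 2 f = 2 f^{2}$)
$x = 1872$ ($x = \left(2 \cdot 1^{2} + 34\right) \left(-843 + 895\right) = \left(2 \cdot 1 + 34\right) 52 = \left(2 + 34\right) 52 = 36 \cdot 52 = 1872$)
$B = 0$ ($B = 1 \cdot 0 \left(-1 + 1\right) = 0 \cdot 0 = 0$)
$x B = 1872 \cdot 0 = 0$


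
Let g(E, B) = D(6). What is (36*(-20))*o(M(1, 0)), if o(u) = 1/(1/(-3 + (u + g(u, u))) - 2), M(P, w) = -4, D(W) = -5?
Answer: 1728/5 ≈ 345.60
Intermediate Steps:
g(E, B) = -5
o(u) = 1/(-2 + 1/(-8 + u)) (o(u) = 1/(1/(-3 + (u - 5)) - 2) = 1/(1/(-3 + (-5 + u)) - 2) = 1/(1/(-8 + u) - 2) = 1/(-2 + 1/(-8 + u)))
(36*(-20))*o(M(1, 0)) = (36*(-20))*((8 - 1*(-4))/(-17 + 2*(-4))) = -720*(8 + 4)/(-17 - 8) = -720*12/(-25) = -(-144)*12/5 = -720*(-12/25) = 1728/5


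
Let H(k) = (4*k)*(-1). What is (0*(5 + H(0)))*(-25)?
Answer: 0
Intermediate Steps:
H(k) = -4*k
(0*(5 + H(0)))*(-25) = (0*(5 - 4*0))*(-25) = (0*(5 + 0))*(-25) = (0*5)*(-25) = 0*(-25) = 0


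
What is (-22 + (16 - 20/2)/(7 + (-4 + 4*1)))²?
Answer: 21904/49 ≈ 447.02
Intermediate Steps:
(-22 + (16 - 20/2)/(7 + (-4 + 4*1)))² = (-22 + (16 - 20*½)/(7 + (-4 + 4)))² = (-22 + (16 - 10)/(7 + 0))² = (-22 + 6/7)² = (-148/7)² = 21904/49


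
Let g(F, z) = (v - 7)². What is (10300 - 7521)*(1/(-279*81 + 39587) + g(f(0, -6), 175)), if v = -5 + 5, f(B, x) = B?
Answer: 2313275727/16988 ≈ 1.3617e+5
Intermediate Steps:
v = 0
g(F, z) = 49 (g(F, z) = (0 - 7)² = (-7)² = 49)
(10300 - 7521)*(1/(-279*81 + 39587) + g(f(0, -6), 175)) = (10300 - 7521)*(1/(-279*81 + 39587) + 49) = 2779*(1/(-22599 + 39587) + 49) = 2779*(1/16988 + 49) = 2779*(832413/16988) = 2313275727/16988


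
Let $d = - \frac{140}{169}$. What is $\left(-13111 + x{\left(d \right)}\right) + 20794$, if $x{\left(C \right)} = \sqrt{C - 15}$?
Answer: $7683 + \frac{5 i \sqrt{107}}{13} \approx 7683.0 + 3.9785 i$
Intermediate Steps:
$d = - \frac{140}{169}$ ($d = \left(-140\right) \frac{1}{169} = - \frac{140}{169} \approx -0.8284$)
$x{\left(C \right)} = \sqrt{-15 + C}$
$\left(-13111 + x{\left(d \right)}\right) + 20794 = \left(-13111 + \sqrt{-15 - \frac{140}{169}}\right) + 20794 = \left(-13111 + \sqrt{- \frac{2675}{169}}\right) + 20794 = \left(-13111 + \frac{5 i \sqrt{107}}{13}\right) + 20794 = 7683 + \frac{5 i \sqrt{107}}{13}$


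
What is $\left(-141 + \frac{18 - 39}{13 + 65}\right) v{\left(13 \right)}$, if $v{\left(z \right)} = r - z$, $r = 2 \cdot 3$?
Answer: $\frac{25711}{26} \approx 988.88$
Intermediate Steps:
$r = 6$
$v{\left(z \right)} = 6 - z$
$\left(-141 + \frac{18 - 39}{13 + 65}\right) v{\left(13 \right)} = \left(-141 + \frac{18 - 39}{13 + 65}\right) \left(6 - 13\right) = \left(-141 - \frac{21}{78}\right) \left(6 - 13\right) = \left(-141 - \frac{7}{26}\right) \left(-7\right) = \left(- \frac{3673}{26}\right) \left(-7\right) = \frac{25711}{26}$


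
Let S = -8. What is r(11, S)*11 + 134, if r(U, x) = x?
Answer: 46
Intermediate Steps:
r(11, S)*11 + 134 = -8*11 + 134 = -88 + 134 = 46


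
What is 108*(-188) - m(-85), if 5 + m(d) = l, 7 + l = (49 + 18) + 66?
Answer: -20425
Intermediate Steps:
l = 126 (l = -7 + ((49 + 18) + 66) = -7 + (67 + 66) = -7 + 133 = 126)
m(d) = 121 (m(d) = -5 + 126 = 121)
108*(-188) - m(-85) = 108*(-188) - 1*121 = -20304 - 121 = -20425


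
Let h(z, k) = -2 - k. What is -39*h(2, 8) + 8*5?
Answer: 430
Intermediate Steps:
-39*h(2, 8) + 8*5 = -39*(-2 - 1*8) + 8*5 = -39*(-2 - 8) + 40 = -39*(-10) + 40 = 390 + 40 = 430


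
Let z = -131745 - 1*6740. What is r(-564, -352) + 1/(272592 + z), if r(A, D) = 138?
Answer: 18506767/134107 ≈ 138.00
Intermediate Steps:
z = -138485 (z = -131745 - 6740 = -138485)
r(-564, -352) + 1/(272592 + z) = 138 + 1/(272592 - 138485) = 138 + 1/134107 = 18506767/134107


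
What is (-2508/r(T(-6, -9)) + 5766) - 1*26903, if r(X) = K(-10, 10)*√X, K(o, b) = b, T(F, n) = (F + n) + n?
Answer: -21137 + 209*I*√6/10 ≈ -21137.0 + 51.194*I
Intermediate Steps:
T(F, n) = F + 2*n
r(X) = 10*√X
(-2508/r(T(-6, -9)) + 5766) - 1*26903 = (-2508*1/(10*√(-6 + 2*(-9))) + 5766) - 1*26903 = (-2508*1/(10*√(-6 - 18)) + 5766) - 26903 = (-2508*(-I*√6/120) + 5766) - 26903 = (-(-209)*I*√6/10 + 5766) - 26903 = (209*I*√6/10 + 5766) - 26903 = (5766 + 209*I*√6/10) - 26903 = -21137 + 209*I*√6/10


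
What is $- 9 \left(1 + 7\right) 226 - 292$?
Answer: $-16564$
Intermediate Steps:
$- 9 \left(1 + 7\right) 226 - 292 = \left(-9\right) 8 \cdot 226 - 292 = \left(-72\right) 226 - 292 = -16272 - 292 = -16564$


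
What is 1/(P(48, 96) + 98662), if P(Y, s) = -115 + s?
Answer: 1/98643 ≈ 1.0138e-5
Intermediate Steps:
1/(P(48, 96) + 98662) = 1/((-115 + 96) + 98662) = 1/(-19 + 98662) = 1/98643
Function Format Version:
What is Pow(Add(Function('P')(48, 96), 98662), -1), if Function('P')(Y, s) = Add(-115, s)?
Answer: Rational(1, 98643) ≈ 1.0138e-5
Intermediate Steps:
Pow(Add(Function('P')(48, 96), 98662), -1) = Pow(Add(Add(-115, 96), 98662), -1) = Pow(Add(-19, 98662), -1) = Pow(98643, -1) = Rational(1, 98643)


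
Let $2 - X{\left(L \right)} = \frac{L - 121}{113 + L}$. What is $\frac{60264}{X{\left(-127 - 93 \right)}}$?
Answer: $- \frac{6448248}{127} \approx -50774.0$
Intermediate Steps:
$X{\left(L \right)} = 2 - \frac{-121 + L}{113 + L}$ ($X{\left(L \right)} = 2 - \frac{L - 121}{113 + L} = 2 - \frac{-121 + L}{113 + L}$)
$\frac{60264}{X{\left(-127 - 93 \right)}} = \frac{60264}{\frac{1}{113 - 220} \left(347 - 220\right)} = \frac{60264}{\frac{1}{-107} \cdot 127} = \frac{60264}{\left(- \frac{1}{107}\right) 127} = \frac{60264}{- \frac{127}{107}} = 60264 \left(- \frac{107}{127}\right) = - \frac{6448248}{127}$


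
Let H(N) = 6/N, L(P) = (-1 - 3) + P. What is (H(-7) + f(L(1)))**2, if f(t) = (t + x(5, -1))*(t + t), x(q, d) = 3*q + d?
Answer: 219024/49 ≈ 4469.9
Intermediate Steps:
L(P) = -4 + P
x(q, d) = d + 3*q
f(t) = 2*t*(14 + t) (f(t) = (t + (-1 + 3*5))*(t + t) = (t + (-1 + 15))*(2*t) = (t + 14)*(2*t) = (14 + t)*(2*t) = 2*t*(14 + t))
(H(-7) + f(L(1)))**2 = (6/(-7) + 2*(-4 + 1)*(14 + (-4 + 1)))**2 = (6*(-1/7) + 2*(-3)*(14 - 3))**2 = (-6/7 + 2*(-3)*11)**2 = (-6/7 - 66)**2 = (-468/7)**2 = 219024/49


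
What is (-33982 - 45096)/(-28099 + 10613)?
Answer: 39539/8743 ≈ 4.5224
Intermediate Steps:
(-33982 - 45096)/(-28099 + 10613) = -79078/(-17486) = -79078*(-1/17486) = 39539/8743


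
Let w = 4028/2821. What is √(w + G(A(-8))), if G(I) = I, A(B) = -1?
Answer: √3404947/2821 ≈ 0.65411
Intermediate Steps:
w = 4028/2821 (w = 4028*(1/2821) = 4028/2821 ≈ 1.4279)
√(w + G(A(-8))) = √(4028/2821 - 1) = √(1207/2821) = √3404947/2821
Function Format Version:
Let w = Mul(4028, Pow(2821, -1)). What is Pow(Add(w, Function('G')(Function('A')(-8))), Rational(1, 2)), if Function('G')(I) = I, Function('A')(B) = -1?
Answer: Mul(Rational(1, 2821), Pow(3404947, Rational(1, 2))) ≈ 0.65411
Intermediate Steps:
w = Rational(4028, 2821) (w = Mul(4028, Rational(1, 2821)) = Rational(4028, 2821) ≈ 1.4279)
Pow(Add(w, Function('G')(Function('A')(-8))), Rational(1, 2)) = Pow(Add(Rational(4028, 2821), -1), Rational(1, 2)) = Pow(Rational(1207, 2821), Rational(1, 2)) = Mul(Rational(1, 2821), Pow(3404947, Rational(1, 2)))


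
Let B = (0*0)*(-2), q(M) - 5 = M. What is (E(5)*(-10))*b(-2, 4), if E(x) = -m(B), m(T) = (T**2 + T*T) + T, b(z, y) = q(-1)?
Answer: 0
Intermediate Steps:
q(M) = 5 + M
b(z, y) = 4 (b(z, y) = 5 - 1 = 4)
B = 0 (B = 0*(-2) = 0)
m(T) = T + 2*T**2 (m(T) = (T**2 + T**2) + T = 2*T**2 + T = T + 2*T**2)
E(x) = 0 (E(x) = -0*(1 + 2*0) = -0*(1 + 0) = -0 = -1*0 = 0)
(E(5)*(-10))*b(-2, 4) = (0*(-10))*4 = 0*4 = 0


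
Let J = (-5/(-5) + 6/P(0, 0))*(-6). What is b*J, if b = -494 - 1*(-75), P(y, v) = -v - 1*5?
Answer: -2514/5 ≈ -502.80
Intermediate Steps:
P(y, v) = -5 - v (P(y, v) = -v - 5 = -5 - v)
b = -419 (b = -494 + 75 = -419)
J = 6/5 (J = (-5/(-5) + 6/(-5 - 1*0))*(-6) = (-5*(-⅕) + 6/(-5 + 0))*(-6) = (1 + 6/(-5))*(-6) = (1 + 6*(-⅕))*(-6) = (1 - 6/5)*(-6) = -⅕*(-6) = 6/5 ≈ 1.2000)
b*J = -419*6/5 = -2514/5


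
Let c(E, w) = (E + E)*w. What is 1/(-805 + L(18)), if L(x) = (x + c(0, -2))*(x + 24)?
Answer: -1/49 ≈ -0.020408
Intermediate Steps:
c(E, w) = 2*E*w (c(E, w) = (2*E)*w = 2*E*w)
L(x) = x*(24 + x) (L(x) = (x + 2*0*(-2))*(x + 24) = (x + 0)*(24 + x) = x*(24 + x))
1/(-805 + L(18)) = 1/(-805 + 18*(24 + 18)) = 1/(-805 + 18*42) = 1/(-805 + 756) = 1/(-49) = -1/49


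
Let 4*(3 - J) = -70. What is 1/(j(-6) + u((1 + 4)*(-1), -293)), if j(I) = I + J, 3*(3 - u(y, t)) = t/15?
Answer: 90/2161 ≈ 0.041647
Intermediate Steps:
J = 41/2 (J = 3 - ¼*(-70) = 3 + 35/2 = 41/2 ≈ 20.500)
u(y, t) = 3 - t/45 (u(y, t) = 3 - t/(3*15) = 3 - t/45)
j(I) = 41/2 + I (j(I) = I + 41/2 = 41/2 + I)
1/(j(-6) + u((1 + 4)*(-1), -293)) = 1/((41/2 - 6) + (3 - 1/45*(-293))) = 1/(29/2 + (3 + 293/45)) = 1/(29/2 + 428/45) = 1/(2161/90) = 90/2161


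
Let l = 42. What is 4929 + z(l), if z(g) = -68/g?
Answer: 103475/21 ≈ 4927.4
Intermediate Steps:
4929 + z(l) = 4929 - 68/42 = 4929 - 68*1/42 = 4929 - 34/21 = 103475/21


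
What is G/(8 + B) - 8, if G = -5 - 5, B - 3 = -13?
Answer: -3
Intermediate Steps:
B = -10 (B = 3 - 13 = -10)
G = -10
G/(8 + B) - 8 = -10/(8 - 10) - 8 = -10/(-2) - 8 = -10*(-½) - 8 = 5 - 8 = -3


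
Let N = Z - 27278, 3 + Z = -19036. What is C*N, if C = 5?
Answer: -231585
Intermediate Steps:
Z = -19039 (Z = -3 - 19036 = -19039)
N = -46317 (N = -19039 - 27278 = -46317)
C*N = 5*(-46317) = -231585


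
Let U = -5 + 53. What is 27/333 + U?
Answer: 1779/37 ≈ 48.081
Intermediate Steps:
U = 48
27/333 + U = 27/333 + 48 = 27*(1/333) + 48 = 3/37 + 48 = 1779/37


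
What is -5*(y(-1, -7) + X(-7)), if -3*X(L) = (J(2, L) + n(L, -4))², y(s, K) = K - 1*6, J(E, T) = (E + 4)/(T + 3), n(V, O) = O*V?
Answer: 14825/12 ≈ 1235.4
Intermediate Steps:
J(E, T) = (4 + E)/(3 + T)
y(s, K) = -6 + K (y(s, K) = K - 6 = -6 + K)
X(L) = -(-4*L + 6/(3 + L))²/3 (X(L) = -((4 + 2)/(3 + L) - 4*L)²/3 = -(6/(3 + L) - 4*L)²/3 = -(-4*L + 6/(3 + L))²/3)
-5*(y(-1, -7) + X(-7)) = -5*((-6 - 7) - 4*(-3 + 2*(-7)*(3 - 7))²/(3*(3 - 7)²)) = -5*(-13 - 4/3*(-3 + 2*(-7)*(-4))²/(-4)²) = -5*(-13 - 4/3*(-3 + 56)²*1/16) = -5*(-13 - 4/3*53²*1/16) = -5*(-13 - 4/3*2809*1/16) = -5*(-13 - 2809/12) = -5*(-2965/12) = 14825/12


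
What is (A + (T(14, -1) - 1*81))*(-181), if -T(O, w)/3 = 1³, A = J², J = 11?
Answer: -6697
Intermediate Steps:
A = 121 (A = 11² = 121)
T(O, w) = -3 (T(O, w) = -3*1³ = -3*1 = -3)
(A + (T(14, -1) - 1*81))*(-181) = (121 + (-3 - 1*81))*(-181) = (121 + (-3 - 81))*(-181) = (121 - 84)*(-181) = 37*(-181) = -6697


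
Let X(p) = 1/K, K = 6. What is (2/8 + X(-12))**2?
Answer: 25/144 ≈ 0.17361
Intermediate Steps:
X(p) = 1/6
(2/8 + X(-12))**2 = (2/8 + 1/6)**2 = ((1/8)*2 + 1/6)**2 = (1/4 + 1/6)**2 = (5/12)**2 = 25/144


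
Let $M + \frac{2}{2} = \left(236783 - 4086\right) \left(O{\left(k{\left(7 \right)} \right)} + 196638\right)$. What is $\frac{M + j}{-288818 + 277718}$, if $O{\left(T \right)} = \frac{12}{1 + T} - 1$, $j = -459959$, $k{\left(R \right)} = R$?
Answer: $- \frac{91513458149}{22200} \approx -4.1222 \cdot 10^{6}$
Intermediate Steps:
$O{\left(T \right)} = -1 + \frac{12}{1 + T}$
$M = \frac{91514378067}{2}$ ($M = -1 + \left(236783 - 4086\right) \left(\frac{11 - 7}{1 + 7} + 196638\right) = -1 + 232697 \left(\frac{11 - 7}{8} + 196638\right) = -1 + 232697 \left(\frac{1}{8} \cdot 4 + 196638\right) = -1 + 232697 \left(\frac{1}{2} + 196638\right) = -1 + 232697 \cdot \frac{393277}{2} = -1 + \frac{91514378069}{2} = \frac{91514378067}{2} \approx 4.5757 \cdot 10^{10}$)
$\frac{M + j}{-288818 + 277718} = \frac{\frac{91514378067}{2} - 459959}{-288818 + 277718} = \frac{91513458149}{2 \left(-11100\right)} = \frac{91513458149}{2} \left(- \frac{1}{11100}\right) = - \frac{91513458149}{22200}$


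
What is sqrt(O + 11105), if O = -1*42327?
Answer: I*sqrt(31222) ≈ 176.7*I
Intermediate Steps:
O = -42327
sqrt(O + 11105) = sqrt(-42327 + 11105) = sqrt(-31222) = I*sqrt(31222)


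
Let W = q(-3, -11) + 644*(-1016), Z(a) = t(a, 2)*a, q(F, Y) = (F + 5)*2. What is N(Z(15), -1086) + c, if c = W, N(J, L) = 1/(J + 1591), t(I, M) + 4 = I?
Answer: -1148950799/1756 ≈ -6.5430e+5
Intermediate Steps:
t(I, M) = -4 + I
q(F, Y) = 10 + 2*F (q(F, Y) = (5 + F)*2 = 10 + 2*F)
Z(a) = a*(-4 + a) (Z(a) = (-4 + a)*a = a*(-4 + a))
W = -654300 (W = (10 + 2*(-3)) + 644*(-1016) = (10 - 6) - 654304 = 4 - 654304 = -654300)
N(J, L) = 1/(1591 + J)
c = -654300
N(Z(15), -1086) + c = 1/(1591 + 15*(-4 + 15)) - 654300 = 1/(1591 + 15*11) - 654300 = 1/(1591 + 165) - 654300 = 1/1756 - 654300 = -1148950799/1756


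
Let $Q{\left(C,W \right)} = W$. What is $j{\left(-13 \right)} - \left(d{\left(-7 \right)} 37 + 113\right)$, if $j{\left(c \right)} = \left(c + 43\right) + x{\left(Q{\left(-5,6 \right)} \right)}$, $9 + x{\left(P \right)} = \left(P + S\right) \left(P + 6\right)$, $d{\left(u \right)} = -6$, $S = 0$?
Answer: $202$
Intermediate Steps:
$x{\left(P \right)} = -9 + P \left(6 + P\right)$ ($x{\left(P \right)} = -9 + \left(P + 0\right) \left(P + 6\right) = -9 + P \left(6 + P\right)$)
$j{\left(c \right)} = 106 + c$ ($j{\left(c \right)} = \left(c + 43\right) + \left(-9 + 6^{2} + 6 \cdot 6\right) = \left(43 + c\right) + \left(-9 + 36 + 36\right) = \left(43 + c\right) + 63 = 106 + c$)
$j{\left(-13 \right)} - \left(d{\left(-7 \right)} 37 + 113\right) = \left(106 - 13\right) - \left(\left(-6\right) 37 + 113\right) = 93 - \left(-222 + 113\right) = 93 - -109 = 93 + 109 = 202$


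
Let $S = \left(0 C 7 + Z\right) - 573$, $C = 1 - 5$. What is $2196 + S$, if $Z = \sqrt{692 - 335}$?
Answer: $1623 + \sqrt{357} \approx 1641.9$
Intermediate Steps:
$C = -4$
$Z = \sqrt{357} \approx 18.894$
$S = -573 + \sqrt{357}$ ($S = \left(0 \left(-4\right) 7 + \sqrt{357}\right) - 573 = \left(0 \cdot 7 + \sqrt{357}\right) - 573 = \left(0 + \sqrt{357}\right) - 573 = \sqrt{357} - 573 = -573 + \sqrt{357} \approx -554.11$)
$2196 + S = 2196 - \left(573 - \sqrt{357}\right) = 1623 + \sqrt{357}$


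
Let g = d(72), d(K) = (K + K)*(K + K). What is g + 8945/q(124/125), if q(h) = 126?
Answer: 2621681/126 ≈ 20807.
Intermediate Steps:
d(K) = 4*K² (d(K) = (2*K)*(2*K) = 4*K²)
g = 20736 (g = 4*72² = 4*5184 = 20736)
g + 8945/q(124/125) = 20736 + 8945/126 = 2621681/126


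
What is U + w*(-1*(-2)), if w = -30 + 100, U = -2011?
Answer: -1871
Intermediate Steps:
w = 70
U + w*(-1*(-2)) = -2011 + 70*(-1*(-2)) = -2011 + 70*2 = -2011 + 140 = -1871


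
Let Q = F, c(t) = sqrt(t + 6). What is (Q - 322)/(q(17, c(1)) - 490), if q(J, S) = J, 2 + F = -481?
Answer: 805/473 ≈ 1.7019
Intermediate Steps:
F = -483 (F = -2 - 481 = -483)
c(t) = sqrt(6 + t)
Q = -483
(Q - 322)/(q(17, c(1)) - 490) = (-483 - 322)/(17 - 490) = -805/(-473) = -805*(-1/473) = 805/473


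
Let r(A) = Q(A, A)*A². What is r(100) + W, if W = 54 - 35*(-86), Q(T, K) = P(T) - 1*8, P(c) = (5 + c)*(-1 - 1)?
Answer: -2176936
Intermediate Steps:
P(c) = -10 - 2*c (P(c) = (5 + c)*(-2) = -10 - 2*c)
Q(T, K) = -18 - 2*T (Q(T, K) = (-10 - 2*T) - 1*8 = (-10 - 2*T) - 8 = -18 - 2*T)
W = 3064 (W = 54 + 3010 = 3064)
r(A) = A²*(-18 - 2*A) (r(A) = (-18 - 2*A)*A² = A²*(-18 - 2*A))
r(100) + W = 2*100²*(-9 - 1*100) + 3064 = 2*10000*(-9 - 100) + 3064 = 2*10000*(-109) + 3064 = -2180000 + 3064 = -2176936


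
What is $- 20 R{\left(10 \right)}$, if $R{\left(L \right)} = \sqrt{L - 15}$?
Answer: $- 20 i \sqrt{5} \approx - 44.721 i$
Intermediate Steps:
$R{\left(L \right)} = \sqrt{-15 + L}$
$- 20 R{\left(10 \right)} = - 20 \sqrt{-15 + 10} = - 20 \sqrt{-5} = - 20 i \sqrt{5}$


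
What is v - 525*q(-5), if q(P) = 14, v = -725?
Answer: -8075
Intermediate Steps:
v - 525*q(-5) = -725 - 525*14 = -725 - 7350 = -8075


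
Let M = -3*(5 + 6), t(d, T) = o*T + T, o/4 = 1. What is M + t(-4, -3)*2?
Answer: -63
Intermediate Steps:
o = 4 (o = 4*1 = 4)
t(d, T) = 5*T (t(d, T) = 4*T + T = 5*T)
M = -33 (M = -3*11 = -33)
M + t(-4, -3)*2 = -33 + (5*(-3))*2 = -33 - 15*2 = -33 - 30 = -63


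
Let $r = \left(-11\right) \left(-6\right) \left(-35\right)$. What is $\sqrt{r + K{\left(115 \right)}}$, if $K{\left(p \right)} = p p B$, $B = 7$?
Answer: $\sqrt{90265} \approx 300.44$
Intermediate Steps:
$r = -2310$ ($r = 66 \left(-35\right) = -2310$)
$K{\left(p \right)} = 7 p^{2}$ ($K{\left(p \right)} = p p 7 = p^{2} \cdot 7 = 7 p^{2}$)
$\sqrt{r + K{\left(115 \right)}} = \sqrt{-2310 + 7 \cdot 115^{2}} = \sqrt{-2310 + 7 \cdot 13225} = \sqrt{-2310 + 92575} = \sqrt{90265}$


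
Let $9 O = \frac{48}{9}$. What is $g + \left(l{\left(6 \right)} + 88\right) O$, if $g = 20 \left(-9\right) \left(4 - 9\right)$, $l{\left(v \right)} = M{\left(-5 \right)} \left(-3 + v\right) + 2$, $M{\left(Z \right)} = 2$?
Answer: $\frac{8612}{9} \approx 956.89$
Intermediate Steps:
$l{\left(v \right)} = -4 + 2 v$ ($l{\left(v \right)} = 2 \left(-3 + v\right) + 2 = \left(-6 + 2 v\right) + 2 = -4 + 2 v$)
$g = 900$ ($g = - 180 \left(4 - 9\right) = \left(-180\right) \left(-5\right) = 900$)
$O = \frac{16}{27}$ ($O = \frac{48 \cdot \frac{1}{9}}{9} = \frac{1}{9} \cdot \frac{16}{3} = \frac{16}{27} \approx 0.59259$)
$g + \left(l{\left(6 \right)} + 88\right) O = 900 + \left(\left(-4 + 2 \cdot 6\right) + 88\right) \frac{16}{27} = 900 + \left(\left(-4 + 12\right) + 88\right) \frac{16}{27} = 900 + \left(8 + 88\right) \frac{16}{27} = 900 + 96 \cdot \frac{16}{27} = 900 + \frac{512}{9} = \frac{8612}{9}$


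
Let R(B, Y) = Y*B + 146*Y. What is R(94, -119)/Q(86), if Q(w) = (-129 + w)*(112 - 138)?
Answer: -14280/559 ≈ -25.546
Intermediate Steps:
R(B, Y) = 146*Y + B*Y (R(B, Y) = B*Y + 146*Y = 146*Y + B*Y)
Q(w) = 3354 - 26*w (Q(w) = (-129 + w)*(-26) = 3354 - 26*w)
R(94, -119)/Q(86) = (-119*(146 + 94))/(3354 - 26*86) = (-119*240)/(3354 - 2236) = -28560/1118 = -28560*1/1118 = -14280/559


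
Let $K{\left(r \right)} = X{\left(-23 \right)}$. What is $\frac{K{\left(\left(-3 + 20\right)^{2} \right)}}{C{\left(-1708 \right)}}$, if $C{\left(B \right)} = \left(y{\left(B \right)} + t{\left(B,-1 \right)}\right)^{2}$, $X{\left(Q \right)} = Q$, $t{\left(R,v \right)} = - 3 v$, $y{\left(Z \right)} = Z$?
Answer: $- \frac{23}{2907025} \approx -7.9119 \cdot 10^{-6}$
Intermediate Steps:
$K{\left(r \right)} = -23$
$C{\left(B \right)} = \left(3 + B\right)^{2}$ ($C{\left(B \right)} = \left(B - -3\right)^{2} = \left(B + 3\right)^{2} = \left(3 + B\right)^{2}$)
$\frac{K{\left(\left(-3 + 20\right)^{2} \right)}}{C{\left(-1708 \right)}} = - \frac{23}{\left(3 - 1708\right)^{2}} = - \frac{23}{\left(-1705\right)^{2}} = - \frac{23}{2907025}$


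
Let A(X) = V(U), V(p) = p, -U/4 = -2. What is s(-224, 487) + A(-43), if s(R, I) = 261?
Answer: 269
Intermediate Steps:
U = 8 (U = -4*(-2) = 8)
A(X) = 8
s(-224, 487) + A(-43) = 261 + 8 = 269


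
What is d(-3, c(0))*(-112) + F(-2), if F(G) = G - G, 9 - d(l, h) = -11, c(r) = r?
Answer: -2240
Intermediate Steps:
d(l, h) = 20 (d(l, h) = 9 - 1*(-11) = 9 + 11 = 20)
F(G) = 0
d(-3, c(0))*(-112) + F(-2) = 20*(-112) + 0 = -2240 + 0 = -2240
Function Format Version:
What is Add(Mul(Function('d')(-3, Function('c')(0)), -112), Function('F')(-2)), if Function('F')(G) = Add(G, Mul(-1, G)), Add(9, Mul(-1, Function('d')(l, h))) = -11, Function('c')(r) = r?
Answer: -2240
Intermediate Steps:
Function('d')(l, h) = 20 (Function('d')(l, h) = Add(9, Mul(-1, -11)) = Add(9, 11) = 20)
Function('F')(G) = 0
Add(Mul(Function('d')(-3, Function('c')(0)), -112), Function('F')(-2)) = Add(Mul(20, -112), 0) = Add(-2240, 0) = -2240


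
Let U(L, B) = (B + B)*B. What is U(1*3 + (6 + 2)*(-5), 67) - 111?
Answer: 8867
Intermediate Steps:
U(L, B) = 2*B² (U(L, B) = (2*B)*B = 2*B²)
U(1*3 + (6 + 2)*(-5), 67) - 111 = 2*67² - 111 = 2*4489 - 111 = 8978 - 111 = 8867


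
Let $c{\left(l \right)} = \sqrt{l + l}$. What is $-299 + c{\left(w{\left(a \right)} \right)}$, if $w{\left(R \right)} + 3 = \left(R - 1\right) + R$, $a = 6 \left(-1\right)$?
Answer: $-299 + 4 i \sqrt{2} \approx -299.0 + 5.6569 i$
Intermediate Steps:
$a = -6$
$w{\left(R \right)} = -4 + 2 R$ ($w{\left(R \right)} = -3 + \left(\left(R - 1\right) + R\right) = -3 + \left(\left(-1 + R\right) + R\right) = -3 + \left(-1 + 2 R\right) = -4 + 2 R$)
$c{\left(l \right)} = \sqrt{2} \sqrt{l}$ ($c{\left(l \right)} = \sqrt{2 l} = \sqrt{2} \sqrt{l}$)
$-299 + c{\left(w{\left(a \right)} \right)} = -299 + \sqrt{2} \sqrt{-4 + 2 \left(-6\right)} = -299 + \sqrt{2} \sqrt{-4 - 12} = -299 + \sqrt{2} \sqrt{-16} = -299 + \sqrt{2} \cdot 4 i = -299 + 4 i \sqrt{2}$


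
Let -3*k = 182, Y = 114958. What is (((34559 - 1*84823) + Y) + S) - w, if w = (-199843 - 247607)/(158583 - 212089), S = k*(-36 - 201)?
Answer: 2115189491/26753 ≈ 79064.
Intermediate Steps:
k = -182/3 (k = -⅓*182 = -182/3 ≈ -60.667)
S = 14378 (S = -182*(-36 - 201)/3 = -182/3*(-237) = 14378)
w = 223725/26753 (w = -447450/(-53506) = -447450*(-1/53506) = 223725/26753 ≈ 8.3626)
(((34559 - 1*84823) + Y) + S) - w = (((34559 - 1*84823) + 114958) + 14378) - 1*223725/26753 = (((34559 - 84823) + 114958) + 14378) - 223725/26753 = ((-50264 + 114958) + 14378) - 223725/26753 = (64694 + 14378) - 223725/26753 = 79072 - 223725/26753 = 2115189491/26753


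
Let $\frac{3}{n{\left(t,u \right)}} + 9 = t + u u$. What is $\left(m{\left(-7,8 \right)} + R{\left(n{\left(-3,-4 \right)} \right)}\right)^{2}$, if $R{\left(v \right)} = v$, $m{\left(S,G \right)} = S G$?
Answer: $\frac{48841}{16} \approx 3052.6$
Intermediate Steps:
$n{\left(t,u \right)} = \frac{3}{-9 + t + u^{2}}$ ($n{\left(t,u \right)} = \frac{3}{-9 + \left(t + u u\right)} = \frac{3}{-9 + \left(t + u^{2}\right)} = \frac{3}{-9 + t + u^{2}}$)
$m{\left(S,G \right)} = G S$
$\left(m{\left(-7,8 \right)} + R{\left(n{\left(-3,-4 \right)} \right)}\right)^{2} = \left(8 \left(-7\right) + \frac{3}{-9 - 3 + \left(-4\right)^{2}}\right)^{2} = \left(-56 + \frac{3}{-9 - 3 + 16}\right)^{2} = \left(-56 + \frac{3}{4}\right)^{2} = \left(- \frac{221}{4}\right)^{2} = \frac{48841}{16}$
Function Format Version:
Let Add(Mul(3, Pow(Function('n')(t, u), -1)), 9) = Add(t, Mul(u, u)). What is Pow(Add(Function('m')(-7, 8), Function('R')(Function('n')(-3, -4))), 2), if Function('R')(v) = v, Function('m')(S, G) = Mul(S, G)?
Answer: Rational(48841, 16) ≈ 3052.6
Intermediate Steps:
Function('n')(t, u) = Mul(3, Pow(Add(-9, t, Pow(u, 2)), -1)) (Function('n')(t, u) = Mul(3, Pow(Add(-9, Add(t, Mul(u, u))), -1)) = Mul(3, Pow(Add(-9, Add(t, Pow(u, 2))), -1)) = Mul(3, Pow(Add(-9, t, Pow(u, 2)), -1)))
Function('m')(S, G) = Mul(G, S)
Pow(Add(Function('m')(-7, 8), Function('R')(Function('n')(-3, -4))), 2) = Pow(Add(Mul(8, -7), Mul(3, Pow(Add(-9, -3, Pow(-4, 2)), -1))), 2) = Pow(Add(-56, Mul(3, Pow(Add(-9, -3, 16), -1))), 2) = Pow(Add(-56, Mul(3, Pow(4, -1))), 2) = Pow(Add(-56, Mul(3, Rational(1, 4))), 2) = Pow(Add(-56, Rational(3, 4)), 2) = Pow(Rational(-221, 4), 2) = Rational(48841, 16)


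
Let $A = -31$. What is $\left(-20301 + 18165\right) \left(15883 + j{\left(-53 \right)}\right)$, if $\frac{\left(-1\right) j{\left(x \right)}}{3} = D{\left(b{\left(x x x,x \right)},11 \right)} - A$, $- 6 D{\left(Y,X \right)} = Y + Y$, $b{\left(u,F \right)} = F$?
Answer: $-33614232$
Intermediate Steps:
$D{\left(Y,X \right)} = - \frac{Y}{3}$ ($D{\left(Y,X \right)} = - \frac{Y + Y}{6} = - \frac{2 Y}{6} = - \frac{Y}{3}$)
$j{\left(x \right)} = -93 + x$ ($j{\left(x \right)} = - 3 \left(- \frac{x}{3} - -31\right) = - 3 \left(- \frac{x}{3} + 31\right) = - 3 \left(31 - \frac{x}{3}\right) = -93 + x$)
$\left(-20301 + 18165\right) \left(15883 + j{\left(-53 \right)}\right) = \left(-20301 + 18165\right) \left(15883 - 146\right) = - 2136 \left(15883 - 146\right) = \left(-2136\right) 15737 = -33614232$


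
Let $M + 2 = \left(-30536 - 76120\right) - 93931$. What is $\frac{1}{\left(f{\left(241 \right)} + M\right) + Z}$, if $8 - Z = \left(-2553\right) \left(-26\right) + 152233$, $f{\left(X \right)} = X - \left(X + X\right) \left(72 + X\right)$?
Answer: $- \frac{1}{569817} \approx -1.755 \cdot 10^{-6}$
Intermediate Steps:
$M = -200589$ ($M = -2 - 200587 = -200589$)
$f{\left(X \right)} = X - 2 X \left(72 + X\right)$
$Z = -218603$ ($Z = 8 - \left(\left(-2553\right) \left(-26\right) + 152233\right) = 8 - \left(66378 + 152233\right) = 8 - 218611 = -218603$)
$\frac{1}{\left(f{\left(241 \right)} + M\right) + Z} = \frac{1}{\left(\left(-1\right) 241 \left(143 + 2 \cdot 241\right) - 200589\right) - 218603} = \frac{1}{\left(\left(-1\right) 241 \left(143 + 482\right) - 200589\right) - 218603} = \frac{1}{\left(\left(-1\right) 241 \cdot 625 - 200589\right) - 218603} = \frac{1}{\left(-150625 - 200589\right) - 218603} = \frac{1}{-351214 - 218603} = \frac{1}{-569817} = - \frac{1}{569817}$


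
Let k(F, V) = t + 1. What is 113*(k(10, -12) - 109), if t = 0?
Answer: -12204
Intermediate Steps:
k(F, V) = 1 (k(F, V) = 0 + 1 = 1)
113*(k(10, -12) - 109) = 113*(1 - 109) = 113*(-108) = -12204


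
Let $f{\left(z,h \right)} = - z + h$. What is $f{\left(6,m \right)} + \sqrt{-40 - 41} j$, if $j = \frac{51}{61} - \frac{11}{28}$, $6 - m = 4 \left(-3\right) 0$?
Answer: $\frac{6813 i}{1708} \approx 3.9889 i$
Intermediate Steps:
$m = 6$ ($m = 6 - 4 \left(-3\right) 0 = 6 - \left(-12\right) 0 = 6 - 0 = 6 + 0 = 6$)
$j = \frac{757}{1708}$ ($j = 51 \cdot \frac{1}{61} - \frac{11}{28} = \frac{51}{61} - \frac{11}{28} = \frac{757}{1708} \approx 0.44321$)
$f{\left(z,h \right)} = h - z$
$f{\left(6,m \right)} + \sqrt{-40 - 41} j = \left(6 - 6\right) + \sqrt{-40 - 41} \cdot \frac{757}{1708} = \left(6 - 6\right) + \sqrt{-81} \cdot \frac{757}{1708} = 0 + 9 i \frac{757}{1708} = 0 + \frac{6813 i}{1708} = \frac{6813 i}{1708}$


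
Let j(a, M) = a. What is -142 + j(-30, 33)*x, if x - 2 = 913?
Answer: -27592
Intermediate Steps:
x = 915 (x = 2 + 913 = 915)
-142 + j(-30, 33)*x = -142 - 30*915 = -142 - 27450 = -27592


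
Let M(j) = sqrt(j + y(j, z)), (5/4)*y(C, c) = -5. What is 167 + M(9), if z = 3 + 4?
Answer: 167 + sqrt(5) ≈ 169.24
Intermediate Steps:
z = 7
y(C, c) = -4 (y(C, c) = (4/5)*(-5) = -4)
M(j) = sqrt(-4 + j) (M(j) = sqrt(j - 4) = sqrt(-4 + j))
167 + M(9) = 167 + sqrt(-4 + 9) = 167 + sqrt(5)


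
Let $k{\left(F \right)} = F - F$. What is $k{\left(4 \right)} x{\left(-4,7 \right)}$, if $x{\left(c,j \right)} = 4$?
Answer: $0$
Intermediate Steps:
$k{\left(F \right)} = 0$
$k{\left(4 \right)} x{\left(-4,7 \right)} = 0 \cdot 4 = 0$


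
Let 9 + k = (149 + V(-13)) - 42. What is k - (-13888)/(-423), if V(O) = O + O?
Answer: 16568/423 ≈ 39.168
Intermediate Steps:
V(O) = 2*O
k = 72 (k = -9 + ((149 + 2*(-13)) - 42) = -9 + ((149 - 26) - 42) = -9 + (123 - 42) = -9 + 81 = 72)
k - (-13888)/(-423) = 72 - (-13888)/(-423) = 72 - (-13888)*(-1)/423 = 72 - 124*112/423 = 72 - 13888/423 = 16568/423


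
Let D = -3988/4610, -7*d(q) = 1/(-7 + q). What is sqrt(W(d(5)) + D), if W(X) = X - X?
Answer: I*sqrt(4596170)/2305 ≈ 0.93009*I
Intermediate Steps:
d(q) = -1/(7*(-7 + q))
W(X) = 0
D = -1994/2305 (D = -3988*1/4610 = -1994/2305 ≈ -0.86508)
sqrt(W(d(5)) + D) = sqrt(0 - 1994/2305) = sqrt(-1994/2305) = I*sqrt(4596170)/2305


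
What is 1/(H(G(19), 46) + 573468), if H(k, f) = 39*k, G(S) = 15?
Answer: 1/574053 ≈ 1.7420e-6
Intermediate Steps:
1/(H(G(19), 46) + 573468) = 1/(39*15 + 573468) = 1/(585 + 573468) = 1/574053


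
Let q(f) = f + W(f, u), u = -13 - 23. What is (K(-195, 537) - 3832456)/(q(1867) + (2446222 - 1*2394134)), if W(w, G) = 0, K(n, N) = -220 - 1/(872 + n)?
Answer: -2594721653/36527535 ≈ -71.035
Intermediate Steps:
u = -36
q(f) = f (q(f) = f + 0 = f)
(K(-195, 537) - 3832456)/(q(1867) + (2446222 - 1*2394134)) = ((-191841 - 220*(-195))/(872 - 195) - 3832456)/(1867 + (2446222 - 1*2394134)) = ((-191841 + 42900)/677 - 3832456)/(1867 + (2446222 - 2394134)) = ((1/677)*(-148941) - 3832456)/(1867 + 52088) = (-148941/677 - 3832456)/53955 = -2594721653/677*1/53955 = -2594721653/36527535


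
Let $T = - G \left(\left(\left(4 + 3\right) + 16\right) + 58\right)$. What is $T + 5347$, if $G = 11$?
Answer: $4456$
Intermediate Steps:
$T = -891$ ($T = \left(-1\right) 11 \left(\left(\left(4 + 3\right) + 16\right) + 58\right) = - 11 \left(\left(7 + 16\right) + 58\right) = - 11 \left(23 + 58\right) = \left(-11\right) 81 = -891$)
$T + 5347 = -891 + 5347 = 4456$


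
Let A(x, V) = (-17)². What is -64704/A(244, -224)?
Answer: -64704/289 ≈ -223.89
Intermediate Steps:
A(x, V) = 289
-64704/A(244, -224) = -64704/289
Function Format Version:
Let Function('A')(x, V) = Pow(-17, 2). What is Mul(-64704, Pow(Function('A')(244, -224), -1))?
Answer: Rational(-64704, 289) ≈ -223.89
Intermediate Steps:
Function('A')(x, V) = 289
Mul(-64704, Pow(Function('A')(244, -224), -1)) = Mul(-64704, Pow(289, -1)) = Mul(-64704, Rational(1, 289)) = Rational(-64704, 289)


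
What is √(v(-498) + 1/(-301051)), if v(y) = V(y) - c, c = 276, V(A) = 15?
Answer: 2*I*√5913718800478/301051 ≈ 16.155*I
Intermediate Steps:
v(y) = -261 (v(y) = 15 - 1*276 = 15 - 276 = -261)
√(v(-498) + 1/(-301051)) = √(-261 + 1/(-301051)) = √(-261 - 1/301051) = √(-78574312/301051) = 2*I*√5913718800478/301051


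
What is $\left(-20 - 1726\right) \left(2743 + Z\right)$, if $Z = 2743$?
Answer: $-9578556$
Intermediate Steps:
$\left(-20 - 1726\right) \left(2743 + Z\right) = \left(-20 - 1726\right) \left(2743 + 2743\right) = \left(-1746\right) 5486 = -9578556$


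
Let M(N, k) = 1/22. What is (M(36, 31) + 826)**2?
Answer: 330257929/484 ≈ 6.8235e+5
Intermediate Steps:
M(N, k) = 1/22
(M(36, 31) + 826)**2 = (1/22 + 826)**2 = (18173/22)**2 = 330257929/484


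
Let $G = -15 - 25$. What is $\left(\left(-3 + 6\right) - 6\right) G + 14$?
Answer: $134$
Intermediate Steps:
$G = -40$
$\left(\left(-3 + 6\right) - 6\right) G + 14 = \left(\left(-3 + 6\right) - 6\right) \left(-40\right) + 14 = \left(3 - 6\right) \left(-40\right) + 14 = \left(-3\right) \left(-40\right) + 14 = 120 + 14 = 134$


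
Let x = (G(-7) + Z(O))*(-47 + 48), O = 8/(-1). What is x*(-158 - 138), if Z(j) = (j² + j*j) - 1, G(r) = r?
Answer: -35520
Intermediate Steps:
O = -8 (O = 8*(-1) = -8)
Z(j) = -1 + 2*j² (Z(j) = (j² + j²) - 1 = 2*j² - 1 = -1 + 2*j²)
x = 120 (x = (-7 + (-1 + 2*(-8)²))*(-47 + 48) = (-7 + (-1 + 2*64))*1 = (-7 + (-1 + 128))*1 = (-7 + 127)*1 = 120*1 = 120)
x*(-158 - 138) = 120*(-158 - 138) = 120*(-296) = -35520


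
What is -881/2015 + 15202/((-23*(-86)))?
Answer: 14444706/1992835 ≈ 7.2483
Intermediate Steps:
-881/2015 + 15202/((-23*(-86))) = -881*1/2015 + 15202/1978 = -881/2015 + 15202*(1/1978) = -881/2015 + 7601/989 = 14444706/1992835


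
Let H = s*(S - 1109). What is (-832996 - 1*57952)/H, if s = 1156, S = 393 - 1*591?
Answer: 222737/377723 ≈ 0.58968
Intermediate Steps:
S = -198 (S = 393 - 591 = -198)
H = -1510892 (H = 1156*(-198 - 1109) = 1156*(-1307) = -1510892)
(-832996 - 1*57952)/H = (-832996 - 1*57952)/(-1510892) = (-832996 - 57952)*(-1/1510892) = -890948*(-1/1510892) = 222737/377723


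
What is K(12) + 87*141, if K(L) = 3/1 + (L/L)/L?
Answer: 147241/12 ≈ 12270.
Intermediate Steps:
K(L) = 3 + 1/L (K(L) = 3*1 + 1/L = 3 + 1/L)
K(12) + 87*141 = (3 + 1/12) + 87*141 = (3 + 1/12) + 12267 = 37/12 + 12267 = 147241/12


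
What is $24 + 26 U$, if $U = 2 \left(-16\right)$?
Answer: $-808$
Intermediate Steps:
$U = -32$
$24 + 26 U = 24 + 26 \left(-32\right) = 24 - 832 = -808$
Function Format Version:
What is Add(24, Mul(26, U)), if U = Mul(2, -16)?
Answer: -808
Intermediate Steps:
U = -32
Add(24, Mul(26, U)) = Add(24, Mul(26, -32)) = Add(24, -832) = -808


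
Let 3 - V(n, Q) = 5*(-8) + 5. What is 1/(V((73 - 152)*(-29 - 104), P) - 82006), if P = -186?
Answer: -1/81968 ≈ -1.2200e-5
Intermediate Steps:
V(n, Q) = 38 (V(n, Q) = 3 - (5*(-8) + 5) = 3 - (-40 + 5) = 3 - 1*(-35) = 3 + 35 = 38)
1/(V((73 - 152)*(-29 - 104), P) - 82006) = 1/(38 - 82006) = 1/(-81968) = -1/81968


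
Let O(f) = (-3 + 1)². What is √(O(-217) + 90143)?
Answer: √90147 ≈ 300.25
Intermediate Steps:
O(f) = 4 (O(f) = (-2)² = 4)
√(O(-217) + 90143) = √(4 + 90143) = √90147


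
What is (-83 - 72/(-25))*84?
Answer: -168252/25 ≈ -6730.1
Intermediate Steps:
(-83 - 72/(-25))*84 = (-83 - 72*(-1/25))*84 = (-83 + 72/25)*84 = -2003/25*84 = -168252/25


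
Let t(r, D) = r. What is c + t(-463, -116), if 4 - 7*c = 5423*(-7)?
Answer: 34724/7 ≈ 4960.6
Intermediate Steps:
c = 37965/7 (c = 4/7 - 5423*(-7)/7 = 4/7 - ⅐*(-37961) = 4/7 + 5423 = 37965/7 ≈ 5423.6)
c + t(-463, -116) = 37965/7 - 463 = 34724/7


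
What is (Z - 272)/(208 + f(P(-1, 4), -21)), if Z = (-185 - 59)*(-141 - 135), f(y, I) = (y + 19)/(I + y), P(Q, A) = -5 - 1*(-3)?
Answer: 1542656/4767 ≈ 323.61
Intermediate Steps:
P(Q, A) = -2 (P(Q, A) = -5 + 3 = -2)
f(y, I) = (19 + y)/(I + y)
Z = 67344 (Z = -244*(-276) = 67344)
(Z - 272)/(208 + f(P(-1, 4), -21)) = (67344 - 272)/(208 + (19 - 2)/(-21 - 2)) = 67072/(208 + 17/(-23)) = 67072/(208 - 1/23*17) = 67072/(208 - 17/23) = 67072/(4767/23) = 67072*(23/4767) = 1542656/4767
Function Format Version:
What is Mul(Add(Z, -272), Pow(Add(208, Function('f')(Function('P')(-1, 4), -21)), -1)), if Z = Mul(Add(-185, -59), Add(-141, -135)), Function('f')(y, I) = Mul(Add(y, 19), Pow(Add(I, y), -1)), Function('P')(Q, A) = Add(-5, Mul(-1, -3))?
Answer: Rational(1542656, 4767) ≈ 323.61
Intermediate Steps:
Function('P')(Q, A) = -2 (Function('P')(Q, A) = Add(-5, 3) = -2)
Function('f')(y, I) = Mul(Pow(Add(I, y), -1), Add(19, y)) (Function('f')(y, I) = Mul(Add(19, y), Pow(Add(I, y), -1)) = Mul(Pow(Add(I, y), -1), Add(19, y)))
Z = 67344 (Z = Mul(-244, -276) = 67344)
Mul(Add(Z, -272), Pow(Add(208, Function('f')(Function('P')(-1, 4), -21)), -1)) = Mul(Add(67344, -272), Pow(Add(208, Mul(Pow(Add(-21, -2), -1), Add(19, -2))), -1)) = Mul(67072, Pow(Add(208, Mul(Pow(-23, -1), 17)), -1)) = Mul(67072, Pow(Add(208, Mul(Rational(-1, 23), 17)), -1)) = Mul(67072, Pow(Add(208, Rational(-17, 23)), -1)) = Mul(67072, Pow(Rational(4767, 23), -1)) = Mul(67072, Rational(23, 4767)) = Rational(1542656, 4767)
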